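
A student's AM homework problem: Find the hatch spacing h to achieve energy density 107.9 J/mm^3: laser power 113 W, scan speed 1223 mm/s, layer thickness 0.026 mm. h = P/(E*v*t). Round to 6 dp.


h = 113 / (107.9*1223*0.026) = 0.032935 mm


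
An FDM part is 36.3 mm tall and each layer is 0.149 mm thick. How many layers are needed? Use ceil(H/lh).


Layers = ceil(36.3/0.149) = 244


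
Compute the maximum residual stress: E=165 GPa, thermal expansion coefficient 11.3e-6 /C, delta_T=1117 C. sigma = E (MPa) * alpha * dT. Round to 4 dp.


sigma = 165*1000 * 11.3e-6 * 1117 = 2082.6465 MPa


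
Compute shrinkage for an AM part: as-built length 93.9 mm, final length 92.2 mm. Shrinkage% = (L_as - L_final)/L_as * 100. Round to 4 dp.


Shrinkage = ((93.9-92.2)/93.9)*100 = 1.8104 %


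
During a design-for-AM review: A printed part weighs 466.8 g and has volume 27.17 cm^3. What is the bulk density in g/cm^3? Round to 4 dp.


rho = 466.8 / 27.17 = 17.1807 g/cm^3


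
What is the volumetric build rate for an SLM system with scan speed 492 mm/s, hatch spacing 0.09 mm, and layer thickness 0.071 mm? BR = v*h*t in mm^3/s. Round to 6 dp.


Rate = 492 * 0.09 * 0.071 = 3.14388 mm^3/s


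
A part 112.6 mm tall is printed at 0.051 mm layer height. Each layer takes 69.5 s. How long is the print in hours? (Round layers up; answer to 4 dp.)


Layers = ceil(112.6/0.051) = 2208
t = 2208 * 69.5 / 3600 = 42.6267 hrs


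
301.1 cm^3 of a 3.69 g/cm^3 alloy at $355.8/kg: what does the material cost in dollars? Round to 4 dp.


Mass = 301.1*3.69/1000 = 1.111059 kg
Cost = 1.111059 * 355.8 = 395.3148 $


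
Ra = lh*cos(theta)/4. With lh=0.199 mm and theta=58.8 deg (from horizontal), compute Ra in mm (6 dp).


Ra = 0.199 * cos(58.8) / 4 = 0.025772 mm


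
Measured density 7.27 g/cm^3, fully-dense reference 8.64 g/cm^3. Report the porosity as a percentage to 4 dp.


Porosity = (1-7.27/8.64)*100 = 15.8565 %


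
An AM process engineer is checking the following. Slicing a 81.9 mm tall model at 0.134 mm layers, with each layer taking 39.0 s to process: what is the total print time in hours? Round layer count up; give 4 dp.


Layers = ceil(81.9/0.134) = 612
t = 612 * 39.0 / 3600 = 6.63 hrs


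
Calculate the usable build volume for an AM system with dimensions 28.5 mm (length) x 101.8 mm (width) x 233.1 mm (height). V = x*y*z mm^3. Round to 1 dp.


V = 28.5 * 101.8 * 233.1 = 676293.0 mm^3


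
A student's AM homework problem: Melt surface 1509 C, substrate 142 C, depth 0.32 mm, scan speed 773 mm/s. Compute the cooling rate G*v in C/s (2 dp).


G = (1509-142)/0.32 = 4271.875 C/mm
CR = 4271.875 * 773 = 3302159.38 C/s


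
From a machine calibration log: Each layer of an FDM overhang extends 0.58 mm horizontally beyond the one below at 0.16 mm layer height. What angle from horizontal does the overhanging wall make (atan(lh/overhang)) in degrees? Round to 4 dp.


angle = atan(0.16/0.58) = 15.4222 degrees


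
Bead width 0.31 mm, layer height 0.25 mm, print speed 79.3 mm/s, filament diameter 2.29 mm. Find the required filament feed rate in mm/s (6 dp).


Q = 0.31 * 0.25 * 79.3 = 6.14575 mm^3/s
A_fil = pi*(2.29/2)^2 = 4.11870651 mm^2
v_feed = 6.14575 / 4.11870651 = 1.492155 mm/s


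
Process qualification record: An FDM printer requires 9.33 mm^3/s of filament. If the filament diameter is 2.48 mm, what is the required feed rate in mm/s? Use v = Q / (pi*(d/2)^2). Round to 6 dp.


A = pi*(2.48/2)^2 = 4.830513
v = 9.33 / 4.830513 = 1.931472 mm/s


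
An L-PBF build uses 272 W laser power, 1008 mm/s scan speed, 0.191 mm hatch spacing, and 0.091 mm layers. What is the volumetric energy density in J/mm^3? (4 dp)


E = 272 / (1008*0.191*0.091) = 15.5251 J/mm^3


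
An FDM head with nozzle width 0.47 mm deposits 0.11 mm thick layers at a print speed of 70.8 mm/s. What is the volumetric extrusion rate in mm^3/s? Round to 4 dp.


Rate = 0.47 * 0.11 * 70.8 = 3.6604 mm^3/s


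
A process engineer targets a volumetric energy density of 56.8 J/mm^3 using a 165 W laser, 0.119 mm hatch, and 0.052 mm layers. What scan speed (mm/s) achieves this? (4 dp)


v = 165 / (56.8*0.119*0.052) = 469.4456 mm/s


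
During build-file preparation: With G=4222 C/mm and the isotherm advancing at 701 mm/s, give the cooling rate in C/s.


CR = 4222 * 701 = 2959622 C/s


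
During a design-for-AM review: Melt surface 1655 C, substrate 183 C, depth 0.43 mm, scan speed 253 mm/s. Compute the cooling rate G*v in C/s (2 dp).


G = (1655-183)/0.43 = 3423.25581395 C/mm
CR = 3423.25581395 * 253 = 866083.72 C/s


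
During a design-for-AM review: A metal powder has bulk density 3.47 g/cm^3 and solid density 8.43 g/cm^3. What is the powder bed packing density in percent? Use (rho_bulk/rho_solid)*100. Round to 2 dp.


Packing = (3.47/8.43)*100 = 41.16 %


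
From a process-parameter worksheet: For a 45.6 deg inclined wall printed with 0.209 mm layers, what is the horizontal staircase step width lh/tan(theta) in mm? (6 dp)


step = 0.209 / tan(45.6) = 0.204668 mm


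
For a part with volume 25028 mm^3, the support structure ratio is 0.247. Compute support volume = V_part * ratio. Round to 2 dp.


V_support = 25028 * 0.247 = 6181.92 mm^3


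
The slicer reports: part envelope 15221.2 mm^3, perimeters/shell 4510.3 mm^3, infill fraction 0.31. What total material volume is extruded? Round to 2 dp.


V_infill = (15221.2 - 4510.3) * 0.31 = 3320.38
V_total = 4510.3 + 3320.38 = 7830.68 mm^3


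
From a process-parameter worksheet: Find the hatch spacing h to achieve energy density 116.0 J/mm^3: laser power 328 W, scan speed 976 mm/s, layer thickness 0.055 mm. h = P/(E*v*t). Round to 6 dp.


h = 328 / (116.0*976*0.055) = 0.052675 mm


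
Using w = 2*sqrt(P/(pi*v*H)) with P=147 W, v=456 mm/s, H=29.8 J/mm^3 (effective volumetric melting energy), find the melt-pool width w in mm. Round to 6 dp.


w = 2*sqrt(147/(pi*456*29.8)) = 0.117361 mm


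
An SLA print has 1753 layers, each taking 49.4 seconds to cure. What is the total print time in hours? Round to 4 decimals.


t = 1753 * 49.4 / 3600 = 24.0551 hrs


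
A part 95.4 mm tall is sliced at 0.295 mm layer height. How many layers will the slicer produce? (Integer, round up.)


Layers = ceil(95.4/0.295) = 324


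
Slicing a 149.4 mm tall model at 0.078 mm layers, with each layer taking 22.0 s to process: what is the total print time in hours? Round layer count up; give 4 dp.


Layers = ceil(149.4/0.078) = 1916
t = 1916 * 22.0 / 3600 = 11.7089 hrs


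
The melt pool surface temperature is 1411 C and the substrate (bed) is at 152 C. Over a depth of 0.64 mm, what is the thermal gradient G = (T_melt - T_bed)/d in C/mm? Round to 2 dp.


G = (1411-152)/0.64 = 1967.19 C/mm


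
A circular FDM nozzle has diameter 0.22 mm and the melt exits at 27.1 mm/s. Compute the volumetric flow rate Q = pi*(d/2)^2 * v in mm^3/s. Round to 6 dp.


A = pi*(0.22/2)^2 = 0.03801327 mm^2
Q = 0.03801327 * 27.1 = 1.03016 mm^3/s


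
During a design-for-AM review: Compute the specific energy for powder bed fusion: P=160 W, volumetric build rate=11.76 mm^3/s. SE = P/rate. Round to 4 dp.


SE = 160 / 11.76 = 13.6054 J/mm^3


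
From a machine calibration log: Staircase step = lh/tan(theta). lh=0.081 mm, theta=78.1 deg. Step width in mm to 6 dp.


step = 0.081 / tan(78.1) = 0.017069 mm


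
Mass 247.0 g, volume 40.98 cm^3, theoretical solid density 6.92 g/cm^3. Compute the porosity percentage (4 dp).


rho_part = 247.0 / 40.98 = 6.02733041 g/cm^3
Porosity = (1 - 6.02733041/6.92)*100 = 12.8998 %


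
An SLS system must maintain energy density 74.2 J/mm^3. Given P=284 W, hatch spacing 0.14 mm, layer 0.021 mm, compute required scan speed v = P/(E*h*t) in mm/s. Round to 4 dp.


v = 284 / (74.2*0.14*0.021) = 1301.8685 mm/s


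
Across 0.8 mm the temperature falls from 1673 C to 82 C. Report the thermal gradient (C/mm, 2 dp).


G = (1673-82)/0.8 = 1988.75 C/mm


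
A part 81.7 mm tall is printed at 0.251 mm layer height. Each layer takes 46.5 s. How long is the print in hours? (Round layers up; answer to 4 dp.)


Layers = ceil(81.7/0.251) = 326
t = 326 * 46.5 / 3600 = 4.2108 hrs


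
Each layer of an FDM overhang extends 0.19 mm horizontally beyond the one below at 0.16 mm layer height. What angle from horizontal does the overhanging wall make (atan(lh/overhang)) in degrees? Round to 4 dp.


angle = atan(0.16/0.19) = 40.1009 degrees


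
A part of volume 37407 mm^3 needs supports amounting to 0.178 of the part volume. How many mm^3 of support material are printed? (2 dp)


V_support = 37407 * 0.178 = 6658.45 mm^3


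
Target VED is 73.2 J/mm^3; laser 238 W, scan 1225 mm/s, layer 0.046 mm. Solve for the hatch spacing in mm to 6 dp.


h = 238 / (73.2*1225*0.046) = 0.057699 mm


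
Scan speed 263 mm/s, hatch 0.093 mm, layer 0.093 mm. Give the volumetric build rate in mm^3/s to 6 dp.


Rate = 263 * 0.093 * 0.093 = 2.274687 mm^3/s


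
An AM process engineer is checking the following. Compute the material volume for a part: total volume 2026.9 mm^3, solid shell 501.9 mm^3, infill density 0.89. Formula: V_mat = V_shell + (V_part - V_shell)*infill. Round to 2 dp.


V_infill = (2026.9 - 501.9) * 0.89 = 1357.25
V_total = 501.9 + 1357.25 = 1859.15 mm^3


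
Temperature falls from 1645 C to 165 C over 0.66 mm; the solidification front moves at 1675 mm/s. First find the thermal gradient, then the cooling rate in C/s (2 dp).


G = (1645-165)/0.66 = 2242.42424242 C/mm
CR = 2242.42424242 * 1675 = 3756060.61 C/s


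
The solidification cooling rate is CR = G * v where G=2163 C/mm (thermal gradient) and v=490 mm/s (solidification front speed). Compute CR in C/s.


CR = 2163 * 490 = 1059870 C/s


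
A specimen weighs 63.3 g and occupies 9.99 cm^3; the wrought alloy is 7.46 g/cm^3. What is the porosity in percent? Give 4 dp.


rho_part = 63.3 / 9.99 = 6.33633634 g/cm^3
Porosity = (1 - 6.33633634/7.46)*100 = 15.0625 %


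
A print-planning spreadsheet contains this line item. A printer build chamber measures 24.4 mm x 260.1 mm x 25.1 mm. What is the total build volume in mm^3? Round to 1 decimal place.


V = 24.4 * 260.1 * 25.1 = 159295.6 mm^3


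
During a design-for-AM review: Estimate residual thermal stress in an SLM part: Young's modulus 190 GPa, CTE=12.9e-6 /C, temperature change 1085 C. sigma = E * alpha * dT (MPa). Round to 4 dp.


sigma = 190*1000 * 12.9e-6 * 1085 = 2659.335 MPa


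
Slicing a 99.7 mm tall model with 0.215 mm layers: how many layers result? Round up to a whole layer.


Layers = ceil(99.7/0.215) = 464


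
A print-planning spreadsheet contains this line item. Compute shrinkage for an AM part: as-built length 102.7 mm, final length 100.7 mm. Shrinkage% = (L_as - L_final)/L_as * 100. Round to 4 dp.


Shrinkage = ((102.7-100.7)/102.7)*100 = 1.9474 %


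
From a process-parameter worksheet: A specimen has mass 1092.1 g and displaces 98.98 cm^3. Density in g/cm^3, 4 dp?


rho = 1092.1 / 98.98 = 11.0335 g/cm^3


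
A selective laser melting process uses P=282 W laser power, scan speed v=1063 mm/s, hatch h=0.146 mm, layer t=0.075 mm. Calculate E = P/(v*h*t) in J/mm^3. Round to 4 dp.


E = 282 / (1063*0.146*0.075) = 24.2271 J/mm^3


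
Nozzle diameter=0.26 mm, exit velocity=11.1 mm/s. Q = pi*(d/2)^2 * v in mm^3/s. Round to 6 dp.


A = pi*(0.26/2)^2 = 0.05309292 mm^2
Q = 0.05309292 * 11.1 = 0.589331 mm^3/s


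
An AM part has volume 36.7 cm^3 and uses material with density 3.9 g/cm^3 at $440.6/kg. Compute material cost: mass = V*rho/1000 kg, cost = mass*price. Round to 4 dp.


Mass = 36.7*3.9/1000 = 0.14313 kg
Cost = 0.14313 * 440.6 = 63.0631 $


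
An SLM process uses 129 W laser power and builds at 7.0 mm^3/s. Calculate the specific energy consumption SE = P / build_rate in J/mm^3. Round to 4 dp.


SE = 129 / 7.0 = 18.4286 J/mm^3


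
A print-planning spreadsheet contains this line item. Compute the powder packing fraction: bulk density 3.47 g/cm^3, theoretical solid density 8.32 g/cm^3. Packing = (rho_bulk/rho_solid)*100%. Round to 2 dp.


Packing = (3.47/8.32)*100 = 41.71 %


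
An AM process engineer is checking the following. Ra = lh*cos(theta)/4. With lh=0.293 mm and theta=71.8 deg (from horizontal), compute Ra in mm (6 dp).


Ra = 0.293 * cos(71.8) / 4 = 0.022879 mm


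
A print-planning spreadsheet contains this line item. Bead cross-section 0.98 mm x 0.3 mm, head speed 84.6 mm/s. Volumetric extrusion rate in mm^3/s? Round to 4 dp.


Rate = 0.98 * 0.3 * 84.6 = 24.8724 mm^3/s


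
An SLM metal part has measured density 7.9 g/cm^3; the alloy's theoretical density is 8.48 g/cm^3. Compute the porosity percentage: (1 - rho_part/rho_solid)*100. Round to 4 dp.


Porosity = (1-7.9/8.48)*100 = 6.8396 %


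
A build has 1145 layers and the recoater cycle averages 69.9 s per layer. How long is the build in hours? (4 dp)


t = 1145 * 69.9 / 3600 = 22.2321 hrs


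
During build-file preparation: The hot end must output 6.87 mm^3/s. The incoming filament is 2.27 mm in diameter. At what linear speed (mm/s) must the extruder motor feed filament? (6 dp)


A = pi*(2.27/2)^2 = 4.047078
v = 6.87 / 4.047078 = 1.697521 mm/s


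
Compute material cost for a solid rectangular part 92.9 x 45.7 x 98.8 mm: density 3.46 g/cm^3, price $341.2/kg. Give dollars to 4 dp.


V = 92.9 * 45.7 * 98.8 = 419458.364 mm^3 = 419.458364 cm^3
Mass = 419.458364 * 3.46 / 1000 = 1.45132594 kg
Cost = 1.45132594 * 341.2 = 495.1924 $


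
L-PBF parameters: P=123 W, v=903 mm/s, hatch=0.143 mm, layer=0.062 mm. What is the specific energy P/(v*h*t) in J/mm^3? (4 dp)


Build rate = 903 * 0.143 * 0.062 = 8.005998 mm^3/s
SE = 123 / 8.005998 = 15.3635 J/mm^3


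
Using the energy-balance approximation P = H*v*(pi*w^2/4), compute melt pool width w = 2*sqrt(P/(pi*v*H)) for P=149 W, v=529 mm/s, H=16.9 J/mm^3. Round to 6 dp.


w = 2*sqrt(149/(pi*529*16.9)) = 0.145672 mm


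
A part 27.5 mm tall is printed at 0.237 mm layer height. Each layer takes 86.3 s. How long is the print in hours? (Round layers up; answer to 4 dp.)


Layers = ceil(27.5/0.237) = 117
t = 117 * 86.3 / 3600 = 2.8048 hrs


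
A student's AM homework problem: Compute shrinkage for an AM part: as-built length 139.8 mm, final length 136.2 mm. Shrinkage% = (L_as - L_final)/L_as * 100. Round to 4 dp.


Shrinkage = ((139.8-136.2)/139.8)*100 = 2.5751 %


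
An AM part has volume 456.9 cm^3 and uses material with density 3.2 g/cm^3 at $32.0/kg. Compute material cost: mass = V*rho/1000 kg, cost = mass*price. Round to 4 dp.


Mass = 456.9*3.2/1000 = 1.46208 kg
Cost = 1.46208 * 32.0 = 46.7866 $


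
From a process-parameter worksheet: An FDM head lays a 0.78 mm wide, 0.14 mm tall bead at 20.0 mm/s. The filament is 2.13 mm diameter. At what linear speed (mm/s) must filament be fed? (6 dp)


Q = 0.78 * 0.14 * 20.0 = 2.184 mm^3/s
A_fil = pi*(2.13/2)^2 = 3.56327293 mm^2
v_feed = 2.184 / 3.56327293 = 0.61292 mm/s


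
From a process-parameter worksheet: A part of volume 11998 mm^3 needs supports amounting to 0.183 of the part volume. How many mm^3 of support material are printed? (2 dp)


V_support = 11998 * 0.183 = 2195.63 mm^3


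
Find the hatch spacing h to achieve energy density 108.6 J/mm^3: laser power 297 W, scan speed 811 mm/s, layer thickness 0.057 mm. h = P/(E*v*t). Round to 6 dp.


h = 297 / (108.6*811*0.057) = 0.05916 mm


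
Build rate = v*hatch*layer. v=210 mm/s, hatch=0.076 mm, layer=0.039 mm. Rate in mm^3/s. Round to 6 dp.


Rate = 210 * 0.076 * 0.039 = 0.62244 mm^3/s


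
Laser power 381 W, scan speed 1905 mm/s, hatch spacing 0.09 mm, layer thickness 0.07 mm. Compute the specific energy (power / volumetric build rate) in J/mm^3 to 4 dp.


Build rate = 1905 * 0.09 * 0.07 = 12.0015 mm^3/s
SE = 381 / 12.0015 = 31.746 J/mm^3


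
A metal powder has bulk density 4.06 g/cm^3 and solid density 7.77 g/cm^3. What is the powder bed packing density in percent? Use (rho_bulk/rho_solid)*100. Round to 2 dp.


Packing = (4.06/7.77)*100 = 52.25 %


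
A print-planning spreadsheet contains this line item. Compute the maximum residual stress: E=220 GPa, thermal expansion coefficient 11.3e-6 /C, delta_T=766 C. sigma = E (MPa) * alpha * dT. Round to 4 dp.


sigma = 220*1000 * 11.3e-6 * 766 = 1904.276 MPa


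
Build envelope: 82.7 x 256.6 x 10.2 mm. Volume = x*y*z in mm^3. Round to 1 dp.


V = 82.7 * 256.6 * 10.2 = 216452.4 mm^3


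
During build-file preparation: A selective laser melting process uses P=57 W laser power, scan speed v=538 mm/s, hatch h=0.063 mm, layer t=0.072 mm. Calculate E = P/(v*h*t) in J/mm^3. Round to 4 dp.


E = 57 / (538*0.063*0.072) = 23.3571 J/mm^3


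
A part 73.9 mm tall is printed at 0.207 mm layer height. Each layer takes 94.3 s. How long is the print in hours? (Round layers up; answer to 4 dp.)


Layers = ceil(73.9/0.207) = 358
t = 358 * 94.3 / 3600 = 9.3776 hrs


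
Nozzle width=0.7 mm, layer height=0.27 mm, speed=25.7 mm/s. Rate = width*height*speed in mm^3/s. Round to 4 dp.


Rate = 0.7 * 0.27 * 25.7 = 4.8573 mm^3/s


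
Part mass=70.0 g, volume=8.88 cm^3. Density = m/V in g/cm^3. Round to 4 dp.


rho = 70.0 / 8.88 = 7.8829 g/cm^3


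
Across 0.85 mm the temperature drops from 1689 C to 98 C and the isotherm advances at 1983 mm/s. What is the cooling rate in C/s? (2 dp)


G = (1689-98)/0.85 = 1871.76470588 C/mm
CR = 1871.76470588 * 1983 = 3711709.41 C/s


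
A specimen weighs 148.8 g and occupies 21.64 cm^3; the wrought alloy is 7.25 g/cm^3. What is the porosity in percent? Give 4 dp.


rho_part = 148.8 / 21.64 = 6.87615527 g/cm^3
Porosity = (1 - 6.87615527/7.25)*100 = 5.1565 %


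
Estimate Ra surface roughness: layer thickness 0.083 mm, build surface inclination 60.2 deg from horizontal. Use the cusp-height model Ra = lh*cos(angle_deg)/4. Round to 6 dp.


Ra = 0.083 * cos(60.2) / 4 = 0.010312 mm


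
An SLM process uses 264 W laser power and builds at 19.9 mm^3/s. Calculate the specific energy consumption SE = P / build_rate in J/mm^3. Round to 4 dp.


SE = 264 / 19.9 = 13.2663 J/mm^3


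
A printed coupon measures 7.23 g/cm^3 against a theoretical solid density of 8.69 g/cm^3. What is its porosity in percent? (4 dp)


Porosity = (1-7.23/8.69)*100 = 16.8009 %


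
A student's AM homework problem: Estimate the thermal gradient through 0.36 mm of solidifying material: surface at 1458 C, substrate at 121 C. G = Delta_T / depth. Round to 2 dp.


G = (1458-121)/0.36 = 3713.89 C/mm


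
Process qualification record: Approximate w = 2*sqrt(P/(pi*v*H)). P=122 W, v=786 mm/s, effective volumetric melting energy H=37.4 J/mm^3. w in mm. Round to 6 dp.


w = 2*sqrt(122/(pi*786*37.4)) = 0.072692 mm


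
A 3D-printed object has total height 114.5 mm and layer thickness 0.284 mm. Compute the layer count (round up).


Layers = ceil(114.5/0.284) = 404


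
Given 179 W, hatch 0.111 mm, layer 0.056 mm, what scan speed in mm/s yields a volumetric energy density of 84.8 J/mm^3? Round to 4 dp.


v = 179 / (84.8*0.111*0.056) = 339.5832 mm/s


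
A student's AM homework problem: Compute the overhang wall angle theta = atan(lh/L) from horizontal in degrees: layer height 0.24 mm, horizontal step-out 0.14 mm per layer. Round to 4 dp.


angle = atan(0.24/0.14) = 59.7436 degrees


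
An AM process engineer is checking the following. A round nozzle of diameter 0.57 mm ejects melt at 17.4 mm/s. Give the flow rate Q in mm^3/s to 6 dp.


A = pi*(0.57/2)^2 = 0.25517586 mm^2
Q = 0.25517586 * 17.4 = 4.44006 mm^3/s


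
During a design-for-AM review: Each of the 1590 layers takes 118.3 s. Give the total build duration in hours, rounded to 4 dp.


t = 1590 * 118.3 / 3600 = 52.2492 hrs


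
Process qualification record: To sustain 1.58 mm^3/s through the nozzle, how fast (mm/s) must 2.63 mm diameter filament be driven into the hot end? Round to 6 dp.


A = pi*(2.63/2)^2 = 5.432521
v = 1.58 / 5.432521 = 0.290841 mm/s


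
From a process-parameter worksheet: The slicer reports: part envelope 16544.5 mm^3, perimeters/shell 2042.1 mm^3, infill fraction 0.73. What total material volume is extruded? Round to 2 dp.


V_infill = (16544.5 - 2042.1) * 0.73 = 10586.75
V_total = 2042.1 + 10586.75 = 12628.85 mm^3


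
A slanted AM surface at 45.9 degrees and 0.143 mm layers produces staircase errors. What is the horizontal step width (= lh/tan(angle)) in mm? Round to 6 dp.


step = 0.143 / tan(45.9) = 0.138577 mm


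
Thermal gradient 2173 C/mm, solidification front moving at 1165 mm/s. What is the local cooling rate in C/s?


CR = 2173 * 1165 = 2531545 C/s


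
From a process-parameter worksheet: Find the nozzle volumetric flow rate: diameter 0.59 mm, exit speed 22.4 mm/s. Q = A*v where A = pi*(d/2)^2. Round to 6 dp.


A = pi*(0.59/2)^2 = 0.2733971 mm^2
Q = 0.2733971 * 22.4 = 6.124095 mm^3/s


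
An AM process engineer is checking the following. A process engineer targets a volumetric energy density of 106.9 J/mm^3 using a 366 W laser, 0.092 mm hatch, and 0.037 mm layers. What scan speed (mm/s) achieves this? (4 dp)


v = 366 / (106.9*0.092*0.037) = 1005.8051 mm/s


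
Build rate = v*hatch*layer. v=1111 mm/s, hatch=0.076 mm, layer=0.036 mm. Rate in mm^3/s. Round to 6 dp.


Rate = 1111 * 0.076 * 0.036 = 3.039696 mm^3/s


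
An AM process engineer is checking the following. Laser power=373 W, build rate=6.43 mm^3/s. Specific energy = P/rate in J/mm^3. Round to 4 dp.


SE = 373 / 6.43 = 58.0093 J/mm^3


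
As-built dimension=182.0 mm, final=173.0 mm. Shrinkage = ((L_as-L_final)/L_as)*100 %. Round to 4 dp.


Shrinkage = ((182.0-173.0)/182.0)*100 = 4.9451 %


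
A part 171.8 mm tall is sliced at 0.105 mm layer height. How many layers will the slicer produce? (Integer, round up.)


Layers = ceil(171.8/0.105) = 1637


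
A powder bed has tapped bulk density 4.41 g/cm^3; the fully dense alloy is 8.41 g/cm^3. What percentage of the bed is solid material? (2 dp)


Packing = (4.41/8.41)*100 = 52.44 %


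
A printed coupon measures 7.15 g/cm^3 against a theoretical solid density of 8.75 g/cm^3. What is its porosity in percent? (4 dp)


Porosity = (1-7.15/8.75)*100 = 18.2857 %


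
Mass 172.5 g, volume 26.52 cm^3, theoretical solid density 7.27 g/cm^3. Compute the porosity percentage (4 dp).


rho_part = 172.5 / 26.52 = 6.50452489 g/cm^3
Porosity = (1 - 6.50452489/7.27)*100 = 10.5292 %


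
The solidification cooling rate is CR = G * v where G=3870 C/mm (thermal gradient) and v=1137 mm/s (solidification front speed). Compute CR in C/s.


CR = 3870 * 1137 = 4400190 C/s


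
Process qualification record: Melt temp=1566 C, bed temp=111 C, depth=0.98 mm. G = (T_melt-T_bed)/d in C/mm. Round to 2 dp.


G = (1566-111)/0.98 = 1484.69 C/mm


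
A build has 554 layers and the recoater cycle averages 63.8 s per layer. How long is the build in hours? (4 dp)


t = 554 * 63.8 / 3600 = 9.8181 hrs


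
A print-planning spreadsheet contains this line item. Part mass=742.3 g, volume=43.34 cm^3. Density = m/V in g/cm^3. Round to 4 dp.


rho = 742.3 / 43.34 = 17.1274 g/cm^3


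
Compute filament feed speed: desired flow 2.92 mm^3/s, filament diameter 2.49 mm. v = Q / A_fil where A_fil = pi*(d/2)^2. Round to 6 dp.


A = pi*(2.49/2)^2 = 4.869547
v = 2.92 / 4.869547 = 0.599645 mm/s


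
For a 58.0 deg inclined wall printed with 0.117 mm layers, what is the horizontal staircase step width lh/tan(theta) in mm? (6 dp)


step = 0.117 / tan(58.0) = 0.07311 mm


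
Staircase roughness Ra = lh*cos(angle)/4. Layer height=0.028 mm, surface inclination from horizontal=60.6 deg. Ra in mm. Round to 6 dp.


Ra = 0.028 * cos(60.6) / 4 = 0.003436 mm


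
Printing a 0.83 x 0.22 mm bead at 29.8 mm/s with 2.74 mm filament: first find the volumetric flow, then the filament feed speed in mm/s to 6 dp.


Q = 0.83 * 0.22 * 29.8 = 5.44148 mm^3/s
A_fil = pi*(2.74/2)^2 = 5.89645525 mm^2
v_feed = 5.44148 / 5.89645525 = 0.922839 mm/s


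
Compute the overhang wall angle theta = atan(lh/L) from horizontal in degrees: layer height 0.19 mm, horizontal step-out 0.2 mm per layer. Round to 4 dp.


angle = atan(0.19/0.2) = 43.5312 degrees


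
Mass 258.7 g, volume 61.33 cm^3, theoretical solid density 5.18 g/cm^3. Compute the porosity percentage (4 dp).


rho_part = 258.7 / 61.33 = 4.21816403 g/cm^3
Porosity = (1 - 4.21816403/5.18)*100 = 18.5683 %


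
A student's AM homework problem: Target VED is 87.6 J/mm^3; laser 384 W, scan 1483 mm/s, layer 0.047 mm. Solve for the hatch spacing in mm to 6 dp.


h = 384 / (87.6*1483*0.047) = 0.062891 mm


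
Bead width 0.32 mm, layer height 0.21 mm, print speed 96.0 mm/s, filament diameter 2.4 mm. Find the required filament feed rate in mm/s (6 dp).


Q = 0.32 * 0.21 * 96.0 = 6.4512 mm^3/s
A_fil = pi*(2.4/2)^2 = 4.52389342 mm^2
v_feed = 6.4512 / 4.52389342 = 1.426028 mm/s


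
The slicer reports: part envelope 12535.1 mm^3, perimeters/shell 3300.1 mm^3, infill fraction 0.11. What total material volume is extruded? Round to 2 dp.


V_infill = (12535.1 - 3300.1) * 0.11 = 1015.85
V_total = 3300.1 + 1015.85 = 4315.95 mm^3


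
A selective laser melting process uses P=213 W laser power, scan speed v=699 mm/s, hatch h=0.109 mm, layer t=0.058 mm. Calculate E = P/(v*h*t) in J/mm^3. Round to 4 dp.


E = 213 / (699*0.109*0.058) = 48.2001 J/mm^3


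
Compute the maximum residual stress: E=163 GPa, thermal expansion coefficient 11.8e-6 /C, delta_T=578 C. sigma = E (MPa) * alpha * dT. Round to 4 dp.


sigma = 163*1000 * 11.8e-6 * 578 = 1111.7252 MPa


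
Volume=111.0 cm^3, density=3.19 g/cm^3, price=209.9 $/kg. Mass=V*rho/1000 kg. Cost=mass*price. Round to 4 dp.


Mass = 111.0*3.19/1000 = 0.35409 kg
Cost = 0.35409 * 209.9 = 74.3235 $


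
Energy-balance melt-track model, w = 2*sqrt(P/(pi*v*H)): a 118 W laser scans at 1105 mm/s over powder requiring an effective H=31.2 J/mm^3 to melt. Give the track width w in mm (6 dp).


w = 2*sqrt(118/(pi*1105*31.2)) = 0.066014 mm


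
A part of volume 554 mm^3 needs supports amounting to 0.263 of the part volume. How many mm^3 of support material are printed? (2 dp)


V_support = 554 * 0.263 = 145.7 mm^3


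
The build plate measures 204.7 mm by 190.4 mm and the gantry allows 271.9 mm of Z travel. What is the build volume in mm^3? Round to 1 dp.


V = 204.7 * 190.4 * 271.9 = 10597269.9 mm^3


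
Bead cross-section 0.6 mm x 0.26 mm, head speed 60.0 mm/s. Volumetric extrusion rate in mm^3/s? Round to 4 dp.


Rate = 0.6 * 0.26 * 60.0 = 9.36 mm^3/s


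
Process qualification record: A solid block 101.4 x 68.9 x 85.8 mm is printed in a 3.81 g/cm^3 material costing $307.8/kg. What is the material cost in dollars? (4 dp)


V = 101.4 * 68.9 * 85.8 = 599438.268 mm^3 = 599.438268 cm^3
Mass = 599.438268 * 3.81 / 1000 = 2.2838598 kg
Cost = 2.2838598 * 307.8 = 702.972 $


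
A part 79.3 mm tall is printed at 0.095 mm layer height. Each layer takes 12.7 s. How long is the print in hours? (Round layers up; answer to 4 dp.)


Layers = ceil(79.3/0.095) = 835
t = 835 * 12.7 / 3600 = 2.9457 hrs


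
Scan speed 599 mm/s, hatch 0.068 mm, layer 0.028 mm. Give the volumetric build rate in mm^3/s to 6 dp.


Rate = 599 * 0.068 * 0.028 = 1.140496 mm^3/s


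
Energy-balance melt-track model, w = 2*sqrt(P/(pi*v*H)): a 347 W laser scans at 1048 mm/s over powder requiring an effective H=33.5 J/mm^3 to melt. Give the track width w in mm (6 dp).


w = 2*sqrt(347/(pi*1048*33.5)) = 0.11218 mm


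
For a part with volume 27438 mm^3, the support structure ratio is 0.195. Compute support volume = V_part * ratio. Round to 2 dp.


V_support = 27438 * 0.195 = 5350.41 mm^3


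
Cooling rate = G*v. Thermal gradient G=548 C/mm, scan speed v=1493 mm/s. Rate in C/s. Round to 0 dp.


CR = 548 * 1493 = 818164 C/s


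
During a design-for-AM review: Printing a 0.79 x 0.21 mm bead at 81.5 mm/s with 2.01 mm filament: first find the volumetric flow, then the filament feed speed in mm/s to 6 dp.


Q = 0.79 * 0.21 * 81.5 = 13.52085 mm^3/s
A_fil = pi*(2.01/2)^2 = 3.17308712 mm^2
v_feed = 13.52085 / 3.17308712 = 4.261103 mm/s


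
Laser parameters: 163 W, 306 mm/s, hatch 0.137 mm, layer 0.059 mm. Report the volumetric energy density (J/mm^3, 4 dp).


E = 163 / (306*0.137*0.059) = 65.9012 J/mm^3


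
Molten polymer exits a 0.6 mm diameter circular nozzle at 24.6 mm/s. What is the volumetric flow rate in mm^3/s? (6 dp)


A = pi*(0.6/2)^2 = 0.28274334 mm^2
Q = 0.28274334 * 24.6 = 6.955486 mm^3/s


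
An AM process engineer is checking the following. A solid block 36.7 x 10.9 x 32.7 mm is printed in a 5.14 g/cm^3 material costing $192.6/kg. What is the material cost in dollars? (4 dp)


V = 36.7 * 10.9 * 32.7 = 13080.981 mm^3 = 13.080981 cm^3
Mass = 13.080981 * 5.14 / 1000 = 0.06723624 kg
Cost = 0.06723624 * 192.6 = 12.9497 $


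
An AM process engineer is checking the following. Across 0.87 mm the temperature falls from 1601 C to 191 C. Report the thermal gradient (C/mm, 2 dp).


G = (1601-191)/0.87 = 1620.69 C/mm


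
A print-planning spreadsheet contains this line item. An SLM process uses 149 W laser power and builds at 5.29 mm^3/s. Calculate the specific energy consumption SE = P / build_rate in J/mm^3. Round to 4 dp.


SE = 149 / 5.29 = 28.1664 J/mm^3


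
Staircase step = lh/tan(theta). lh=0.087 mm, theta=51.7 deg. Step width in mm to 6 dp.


step = 0.087 / tan(51.7) = 0.068708 mm


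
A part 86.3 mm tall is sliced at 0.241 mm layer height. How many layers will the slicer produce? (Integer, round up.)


Layers = ceil(86.3/0.241) = 359


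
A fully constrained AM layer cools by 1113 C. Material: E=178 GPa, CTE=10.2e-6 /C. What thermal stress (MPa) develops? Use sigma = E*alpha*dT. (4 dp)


sigma = 178*1000 * 10.2e-6 * 1113 = 2020.7628 MPa


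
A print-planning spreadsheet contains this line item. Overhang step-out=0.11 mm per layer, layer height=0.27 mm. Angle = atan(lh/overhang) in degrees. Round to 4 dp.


angle = atan(0.27/0.11) = 67.8337 degrees


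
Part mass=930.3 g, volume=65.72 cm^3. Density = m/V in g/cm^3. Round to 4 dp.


rho = 930.3 / 65.72 = 14.1555 g/cm^3


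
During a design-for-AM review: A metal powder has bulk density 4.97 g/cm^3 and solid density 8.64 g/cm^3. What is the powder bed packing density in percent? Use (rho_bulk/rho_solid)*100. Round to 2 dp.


Packing = (4.97/8.64)*100 = 57.52 %


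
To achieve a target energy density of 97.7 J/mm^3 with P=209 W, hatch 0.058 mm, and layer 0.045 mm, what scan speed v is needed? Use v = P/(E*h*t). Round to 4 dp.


v = 209 / (97.7*0.058*0.045) = 819.6175 mm/s


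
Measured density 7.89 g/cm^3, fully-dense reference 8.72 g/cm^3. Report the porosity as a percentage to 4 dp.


Porosity = (1-7.89/8.72)*100 = 9.5183 %


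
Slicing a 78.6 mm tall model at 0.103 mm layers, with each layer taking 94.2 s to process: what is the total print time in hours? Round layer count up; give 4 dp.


Layers = ceil(78.6/0.103) = 764
t = 764 * 94.2 / 3600 = 19.9913 hrs


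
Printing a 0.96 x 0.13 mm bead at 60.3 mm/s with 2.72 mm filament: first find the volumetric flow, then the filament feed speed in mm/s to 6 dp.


Q = 0.96 * 0.13 * 60.3 = 7.52544 mm^3/s
A_fil = pi*(2.72/2)^2 = 5.81068977 mm^2
v_feed = 7.52544 / 5.81068977 = 1.295103 mm/s


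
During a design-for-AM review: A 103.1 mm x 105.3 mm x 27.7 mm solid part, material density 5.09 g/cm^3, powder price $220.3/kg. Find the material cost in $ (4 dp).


V = 103.1 * 105.3 * 27.7 = 300723.111 mm^3 = 300.723111 cm^3
Mass = 300.723111 * 5.09 / 1000 = 1.53068063 kg
Cost = 1.53068063 * 220.3 = 337.2089 $


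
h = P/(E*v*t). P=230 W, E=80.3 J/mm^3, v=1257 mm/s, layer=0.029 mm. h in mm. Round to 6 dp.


h = 230 / (80.3*1257*0.029) = 0.078574 mm


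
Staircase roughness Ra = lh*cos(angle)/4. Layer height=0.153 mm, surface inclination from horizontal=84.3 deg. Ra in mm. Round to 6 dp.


Ra = 0.153 * cos(84.3) / 4 = 0.003799 mm


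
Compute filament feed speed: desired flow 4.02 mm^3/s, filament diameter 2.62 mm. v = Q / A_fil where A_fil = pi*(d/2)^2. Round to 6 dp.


A = pi*(2.62/2)^2 = 5.391287
v = 4.02 / 5.391287 = 0.745648 mm/s


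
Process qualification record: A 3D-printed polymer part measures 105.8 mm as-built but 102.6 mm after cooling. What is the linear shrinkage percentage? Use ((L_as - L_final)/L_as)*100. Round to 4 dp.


Shrinkage = ((105.8-102.6)/105.8)*100 = 3.0246 %


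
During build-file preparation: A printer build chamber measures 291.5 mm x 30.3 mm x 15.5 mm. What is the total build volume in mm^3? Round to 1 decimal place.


V = 291.5 * 30.3 * 15.5 = 136903.0 mm^3


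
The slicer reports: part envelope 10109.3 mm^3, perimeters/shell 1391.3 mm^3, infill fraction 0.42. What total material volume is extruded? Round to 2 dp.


V_infill = (10109.3 - 1391.3) * 0.42 = 3661.56
V_total = 1391.3 + 3661.56 = 5052.86 mm^3


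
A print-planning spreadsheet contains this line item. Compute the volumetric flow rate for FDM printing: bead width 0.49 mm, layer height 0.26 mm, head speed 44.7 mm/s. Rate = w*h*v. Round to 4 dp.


Rate = 0.49 * 0.26 * 44.7 = 5.6948 mm^3/s


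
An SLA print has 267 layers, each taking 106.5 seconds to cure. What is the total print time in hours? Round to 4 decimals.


t = 267 * 106.5 / 3600 = 7.8988 hrs


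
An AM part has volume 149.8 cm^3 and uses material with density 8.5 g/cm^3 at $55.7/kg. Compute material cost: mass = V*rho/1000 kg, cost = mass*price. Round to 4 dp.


Mass = 149.8*8.5/1000 = 1.2733 kg
Cost = 1.2733 * 55.7 = 70.9228 $


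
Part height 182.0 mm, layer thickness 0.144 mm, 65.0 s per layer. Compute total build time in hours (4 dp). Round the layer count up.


Layers = ceil(182.0/0.144) = 1264
t = 1264 * 65.0 / 3600 = 22.8222 hrs


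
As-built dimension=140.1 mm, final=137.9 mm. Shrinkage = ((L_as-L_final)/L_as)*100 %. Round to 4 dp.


Shrinkage = ((140.1-137.9)/140.1)*100 = 1.5703 %


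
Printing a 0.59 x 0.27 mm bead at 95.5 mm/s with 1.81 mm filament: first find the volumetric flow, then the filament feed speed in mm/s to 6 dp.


Q = 0.59 * 0.27 * 95.5 = 15.21315 mm^3/s
A_fil = pi*(1.81/2)^2 = 2.57304292 mm^2
v_feed = 15.21315 / 2.57304292 = 5.912513 mm/s


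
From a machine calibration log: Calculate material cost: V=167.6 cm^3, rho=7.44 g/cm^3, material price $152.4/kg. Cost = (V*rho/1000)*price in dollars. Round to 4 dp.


Mass = 167.6*7.44/1000 = 1.246944 kg
Cost = 1.246944 * 152.4 = 190.0343 $


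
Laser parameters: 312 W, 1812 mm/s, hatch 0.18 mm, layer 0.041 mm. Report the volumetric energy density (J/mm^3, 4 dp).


E = 312 / (1812*0.18*0.041) = 23.3314 J/mm^3


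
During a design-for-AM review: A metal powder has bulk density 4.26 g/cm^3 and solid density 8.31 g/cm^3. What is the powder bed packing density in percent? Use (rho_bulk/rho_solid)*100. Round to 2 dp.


Packing = (4.26/8.31)*100 = 51.26 %


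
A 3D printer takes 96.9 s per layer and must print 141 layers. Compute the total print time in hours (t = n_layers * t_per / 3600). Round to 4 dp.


t = 141 * 96.9 / 3600 = 3.7953 hrs


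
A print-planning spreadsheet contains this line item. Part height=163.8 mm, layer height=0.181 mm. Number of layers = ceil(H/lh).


Layers = ceil(163.8/0.181) = 905


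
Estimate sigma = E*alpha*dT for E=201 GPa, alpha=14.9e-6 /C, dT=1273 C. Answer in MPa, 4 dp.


sigma = 201*1000 * 14.9e-6 * 1273 = 3812.5077 MPa


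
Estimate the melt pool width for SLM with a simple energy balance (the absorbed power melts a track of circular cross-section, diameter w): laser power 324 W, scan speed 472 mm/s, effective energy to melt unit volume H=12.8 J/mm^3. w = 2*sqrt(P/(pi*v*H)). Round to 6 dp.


w = 2*sqrt(324/(pi*472*12.8)) = 0.261307 mm


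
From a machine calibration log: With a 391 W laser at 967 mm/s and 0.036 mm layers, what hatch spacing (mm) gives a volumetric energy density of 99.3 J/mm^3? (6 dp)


h = 391 / (99.3*967*0.036) = 0.113109 mm


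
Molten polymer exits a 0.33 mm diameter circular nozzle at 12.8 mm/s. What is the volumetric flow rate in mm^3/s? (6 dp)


A = pi*(0.33/2)^2 = 0.08552986 mm^2
Q = 0.08552986 * 12.8 = 1.094782 mm^3/s


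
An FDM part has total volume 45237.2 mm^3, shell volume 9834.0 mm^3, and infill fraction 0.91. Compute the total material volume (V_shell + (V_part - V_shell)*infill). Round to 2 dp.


V_infill = (45237.2 - 9834.0) * 0.91 = 32216.91
V_total = 9834.0 + 32216.91 = 42050.91 mm^3


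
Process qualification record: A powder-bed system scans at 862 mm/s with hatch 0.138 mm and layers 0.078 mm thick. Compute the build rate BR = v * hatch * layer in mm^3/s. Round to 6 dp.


Rate = 862 * 0.138 * 0.078 = 9.278568 mm^3/s


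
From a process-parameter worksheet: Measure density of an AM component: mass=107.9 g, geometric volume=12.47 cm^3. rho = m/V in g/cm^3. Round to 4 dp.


rho = 107.9 / 12.47 = 8.6528 g/cm^3


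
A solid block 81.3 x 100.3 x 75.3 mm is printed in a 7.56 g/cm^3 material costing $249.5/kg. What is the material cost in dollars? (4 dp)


V = 81.3 * 100.3 * 75.3 = 614025.567 mm^3 = 614.025567 cm^3
Mass = 614.025567 * 7.56 / 1000 = 4.64203329 kg
Cost = 4.64203329 * 249.5 = 1158.1873 $


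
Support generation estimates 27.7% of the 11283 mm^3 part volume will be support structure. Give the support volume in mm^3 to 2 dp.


V_support = 11283 * 0.277 = 3125.39 mm^3


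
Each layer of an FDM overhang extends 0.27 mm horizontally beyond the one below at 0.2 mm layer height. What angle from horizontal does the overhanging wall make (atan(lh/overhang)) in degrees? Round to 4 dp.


angle = atan(0.2/0.27) = 36.5289 degrees


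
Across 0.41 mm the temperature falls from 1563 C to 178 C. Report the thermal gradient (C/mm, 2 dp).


G = (1563-178)/0.41 = 3378.05 C/mm


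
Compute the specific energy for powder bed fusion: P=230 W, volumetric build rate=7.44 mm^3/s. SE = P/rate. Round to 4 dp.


SE = 230 / 7.44 = 30.914 J/mm^3


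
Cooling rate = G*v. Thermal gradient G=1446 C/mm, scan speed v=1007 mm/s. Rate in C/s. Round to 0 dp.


CR = 1446 * 1007 = 1456122 C/s


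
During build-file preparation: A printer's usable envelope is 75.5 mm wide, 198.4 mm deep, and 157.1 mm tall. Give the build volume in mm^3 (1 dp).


V = 75.5 * 198.4 * 157.1 = 2353232.3 mm^3


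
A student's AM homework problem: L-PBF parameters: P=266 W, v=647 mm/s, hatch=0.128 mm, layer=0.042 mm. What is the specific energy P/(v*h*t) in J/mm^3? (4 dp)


Build rate = 647 * 0.128 * 0.042 = 3.478272 mm^3/s
SE = 266 / 3.478272 = 76.4748 J/mm^3


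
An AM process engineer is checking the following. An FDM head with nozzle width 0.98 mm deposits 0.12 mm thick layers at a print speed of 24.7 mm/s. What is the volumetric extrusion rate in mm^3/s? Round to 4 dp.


Rate = 0.98 * 0.12 * 24.7 = 2.9047 mm^3/s


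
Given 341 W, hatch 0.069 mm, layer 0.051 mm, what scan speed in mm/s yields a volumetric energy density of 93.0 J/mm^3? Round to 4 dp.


v = 341 / (93.0*0.069*0.051) = 1041.9627 mm/s


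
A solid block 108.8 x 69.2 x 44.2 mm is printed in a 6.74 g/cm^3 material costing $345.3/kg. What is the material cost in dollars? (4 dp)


V = 108.8 * 69.2 * 44.2 = 332780.032 mm^3 = 332.780032 cm^3
Mass = 332.780032 * 6.74 / 1000 = 2.24293742 kg
Cost = 2.24293742 * 345.3 = 774.4863 $


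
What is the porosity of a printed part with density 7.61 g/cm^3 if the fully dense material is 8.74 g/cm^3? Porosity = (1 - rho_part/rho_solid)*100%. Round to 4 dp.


Porosity = (1-7.61/8.74)*100 = 12.9291 %
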